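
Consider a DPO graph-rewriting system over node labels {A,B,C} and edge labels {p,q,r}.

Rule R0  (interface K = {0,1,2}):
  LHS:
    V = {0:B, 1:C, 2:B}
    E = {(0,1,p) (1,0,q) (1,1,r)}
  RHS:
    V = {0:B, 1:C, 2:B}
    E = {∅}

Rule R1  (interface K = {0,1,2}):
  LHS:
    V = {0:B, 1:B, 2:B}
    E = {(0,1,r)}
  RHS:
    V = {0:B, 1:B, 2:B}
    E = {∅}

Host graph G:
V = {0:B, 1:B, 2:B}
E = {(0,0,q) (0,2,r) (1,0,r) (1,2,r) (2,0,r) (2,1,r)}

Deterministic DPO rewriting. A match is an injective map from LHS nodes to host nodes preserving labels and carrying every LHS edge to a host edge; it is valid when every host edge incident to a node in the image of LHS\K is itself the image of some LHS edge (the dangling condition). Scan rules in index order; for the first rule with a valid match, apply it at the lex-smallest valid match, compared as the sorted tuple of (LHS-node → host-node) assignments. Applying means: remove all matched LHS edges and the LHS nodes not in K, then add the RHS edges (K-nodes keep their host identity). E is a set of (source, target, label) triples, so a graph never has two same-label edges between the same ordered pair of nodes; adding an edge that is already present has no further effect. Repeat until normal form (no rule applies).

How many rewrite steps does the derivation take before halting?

Answer: 5

Derivation:
initial: |V|=3 |E|=6  E = 0-q->0 0-r->2 1-r->0 1-r->2 2-r->0 2-r->1
step 1: apply R1 at {0↦0, 1↦2, 2↦1}  → |V|=3 |E|=5  E = 0-q->0 1-r->0 1-r->2 2-r->0 2-r->1
step 2: apply R1 at {0↦1, 1↦0, 2↦2}  → |V|=3 |E|=4  E = 0-q->0 1-r->2 2-r->0 2-r->1
step 3: apply R1 at {0↦1, 1↦2, 2↦0}  → |V|=3 |E|=3  E = 0-q->0 2-r->0 2-r->1
step 4: apply R1 at {0↦2, 1↦0, 2↦1}  → |V|=3 |E|=2  E = 0-q->0 2-r->1
step 5: apply R1 at {0↦2, 1↦1, 2↦0}  → |V|=3 |E|=1  E = 0-q->0
normal form: no rule applies after step 5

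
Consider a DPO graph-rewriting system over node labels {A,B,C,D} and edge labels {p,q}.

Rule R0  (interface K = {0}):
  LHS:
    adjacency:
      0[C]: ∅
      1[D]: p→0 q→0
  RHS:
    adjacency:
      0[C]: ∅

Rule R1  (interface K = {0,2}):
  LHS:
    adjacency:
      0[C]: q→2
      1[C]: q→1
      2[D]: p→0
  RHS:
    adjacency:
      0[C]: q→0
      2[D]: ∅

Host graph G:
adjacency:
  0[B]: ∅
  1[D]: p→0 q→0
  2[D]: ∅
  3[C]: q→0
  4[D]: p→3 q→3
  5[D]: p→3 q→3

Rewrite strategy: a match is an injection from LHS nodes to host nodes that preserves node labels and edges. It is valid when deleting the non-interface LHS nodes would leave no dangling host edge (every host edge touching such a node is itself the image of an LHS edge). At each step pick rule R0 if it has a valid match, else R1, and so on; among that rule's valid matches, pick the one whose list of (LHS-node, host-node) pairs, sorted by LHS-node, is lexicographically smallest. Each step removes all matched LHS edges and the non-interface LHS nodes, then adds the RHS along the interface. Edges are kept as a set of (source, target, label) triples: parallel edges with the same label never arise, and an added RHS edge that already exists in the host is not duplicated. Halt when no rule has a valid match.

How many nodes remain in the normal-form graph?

Answer: 4

Derivation:
initial: |V|=6 |E|=7  E = 1-p->0 1-q->0 3-q->0 4-p->3 4-q->3 5-p->3 5-q->3
step 1: apply R0 at {0↦3, 1↦4}  → |V|=5 |E|=5  E = 1-p->0 1-q->0 3-q->0 5-p->3 5-q->3
step 2: apply R0 at {0↦3, 1↦5}  → |V|=4 |E|=3  E = 1-p->0 1-q->0 3-q->0
halt: no rule applies after step 2
NF nodes: {0:B, 1:D, 2:D, 3:C}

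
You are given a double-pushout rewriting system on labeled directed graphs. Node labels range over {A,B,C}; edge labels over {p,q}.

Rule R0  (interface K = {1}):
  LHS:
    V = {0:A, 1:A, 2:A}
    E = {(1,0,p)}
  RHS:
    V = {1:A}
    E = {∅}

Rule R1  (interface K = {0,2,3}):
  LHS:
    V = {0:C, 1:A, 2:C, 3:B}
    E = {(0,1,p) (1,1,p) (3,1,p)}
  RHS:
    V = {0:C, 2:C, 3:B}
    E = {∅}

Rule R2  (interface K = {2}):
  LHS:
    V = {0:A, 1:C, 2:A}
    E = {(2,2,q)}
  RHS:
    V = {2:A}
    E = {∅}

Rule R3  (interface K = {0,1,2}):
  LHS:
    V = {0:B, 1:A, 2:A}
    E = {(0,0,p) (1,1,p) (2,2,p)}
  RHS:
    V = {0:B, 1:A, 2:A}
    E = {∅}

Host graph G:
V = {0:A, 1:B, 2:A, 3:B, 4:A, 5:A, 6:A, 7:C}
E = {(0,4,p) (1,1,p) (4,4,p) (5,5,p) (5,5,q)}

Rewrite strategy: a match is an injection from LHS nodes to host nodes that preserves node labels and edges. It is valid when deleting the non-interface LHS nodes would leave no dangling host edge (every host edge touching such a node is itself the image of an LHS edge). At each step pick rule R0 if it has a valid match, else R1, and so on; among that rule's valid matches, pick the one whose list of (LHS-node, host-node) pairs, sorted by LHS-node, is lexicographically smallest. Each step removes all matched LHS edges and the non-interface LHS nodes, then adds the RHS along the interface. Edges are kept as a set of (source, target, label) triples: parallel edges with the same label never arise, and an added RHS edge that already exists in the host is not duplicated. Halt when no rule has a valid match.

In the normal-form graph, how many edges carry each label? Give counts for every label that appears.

[0] host  ⇒  8 nodes, 5 edges  {0-p->4 1-p->1 4-p->4 5-p->5 5-q->5}
[1] R2 @ {0↦2, 1↦7, 2↦5}  ⇒  6 nodes, 4 edges  {0-p->4 1-p->1 4-p->4 5-p->5}
[2] R3 @ {0↦1, 1↦4, 2↦5}  ⇒  6 nodes, 1 edges  {0-p->4}
[3] R0 @ {0↦4, 1↦0, 2↦5}  ⇒  4 nodes, 0 edges  {∅}
final graph: no rule applies after step 3
NF edges: []

Answer: (no edges)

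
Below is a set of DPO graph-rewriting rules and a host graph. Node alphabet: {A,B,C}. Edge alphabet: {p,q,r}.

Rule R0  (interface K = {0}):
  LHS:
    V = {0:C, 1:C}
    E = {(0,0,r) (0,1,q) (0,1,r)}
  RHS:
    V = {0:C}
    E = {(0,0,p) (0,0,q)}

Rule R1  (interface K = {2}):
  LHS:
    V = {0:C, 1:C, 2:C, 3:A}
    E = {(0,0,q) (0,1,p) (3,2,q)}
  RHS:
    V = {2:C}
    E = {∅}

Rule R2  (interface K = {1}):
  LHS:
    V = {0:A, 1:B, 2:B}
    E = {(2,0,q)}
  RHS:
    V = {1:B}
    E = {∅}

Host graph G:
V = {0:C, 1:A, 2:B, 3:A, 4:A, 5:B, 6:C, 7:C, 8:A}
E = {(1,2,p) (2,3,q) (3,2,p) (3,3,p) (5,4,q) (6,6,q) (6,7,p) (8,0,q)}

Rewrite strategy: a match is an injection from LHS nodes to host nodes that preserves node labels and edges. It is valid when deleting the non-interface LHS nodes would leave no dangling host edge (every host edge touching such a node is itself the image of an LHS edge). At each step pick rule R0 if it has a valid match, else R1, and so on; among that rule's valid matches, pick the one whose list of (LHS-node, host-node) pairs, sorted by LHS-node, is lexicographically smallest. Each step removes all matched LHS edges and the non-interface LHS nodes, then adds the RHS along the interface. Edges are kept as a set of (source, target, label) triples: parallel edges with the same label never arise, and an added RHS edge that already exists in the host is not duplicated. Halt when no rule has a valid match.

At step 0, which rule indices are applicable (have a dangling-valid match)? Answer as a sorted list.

Answer: [R1,R2]

Derivation:
R0: no valid match — LHS pattern not found
R1: 1 valid match — {0↦6, 1↦7, 2↦0, 3↦8}
R2: 1 valid match — {0↦4, 1↦2, 2↦5}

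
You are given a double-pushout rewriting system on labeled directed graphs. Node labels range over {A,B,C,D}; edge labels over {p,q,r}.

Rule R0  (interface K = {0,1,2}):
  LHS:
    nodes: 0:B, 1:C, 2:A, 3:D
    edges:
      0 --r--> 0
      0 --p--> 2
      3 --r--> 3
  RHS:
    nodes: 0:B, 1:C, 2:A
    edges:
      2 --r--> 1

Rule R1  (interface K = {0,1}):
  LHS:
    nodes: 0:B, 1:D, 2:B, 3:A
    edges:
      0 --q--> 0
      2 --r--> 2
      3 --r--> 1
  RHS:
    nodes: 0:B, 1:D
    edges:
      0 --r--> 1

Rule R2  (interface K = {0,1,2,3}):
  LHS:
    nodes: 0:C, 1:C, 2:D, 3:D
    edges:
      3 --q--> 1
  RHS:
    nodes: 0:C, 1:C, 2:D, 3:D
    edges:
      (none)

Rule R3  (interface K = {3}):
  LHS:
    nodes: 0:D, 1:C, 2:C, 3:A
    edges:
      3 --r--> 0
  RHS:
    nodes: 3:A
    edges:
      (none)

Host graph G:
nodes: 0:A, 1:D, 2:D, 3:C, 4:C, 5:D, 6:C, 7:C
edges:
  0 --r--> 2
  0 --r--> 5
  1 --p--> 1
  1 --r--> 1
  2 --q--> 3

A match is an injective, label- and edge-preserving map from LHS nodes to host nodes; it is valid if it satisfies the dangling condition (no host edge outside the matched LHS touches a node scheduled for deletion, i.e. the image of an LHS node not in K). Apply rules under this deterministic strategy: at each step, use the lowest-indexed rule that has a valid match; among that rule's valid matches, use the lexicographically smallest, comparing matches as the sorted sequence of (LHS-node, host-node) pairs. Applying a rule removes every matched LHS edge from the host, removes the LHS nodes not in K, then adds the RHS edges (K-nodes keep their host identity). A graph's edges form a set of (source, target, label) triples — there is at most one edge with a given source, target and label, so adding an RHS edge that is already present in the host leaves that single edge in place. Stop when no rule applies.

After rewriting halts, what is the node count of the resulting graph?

Answer: 2

Derivation:
initial: |V|=8 |E|=5  E = 0-r->2 0-r->5 1-p->1 1-r->1 2-q->3
step 1: apply R2 at {0↦4, 1↦3, 2↦1, 3↦2}  → |V|=8 |E|=4  E = 0-r->2 0-r->5 1-p->1 1-r->1
step 2: apply R3 at {0↦2, 1↦3, 2↦4, 3↦0}  → |V|=5 |E|=3  E = 0-r->5 1-p->1 1-r->1
step 3: apply R3 at {0↦5, 1↦6, 2↦7, 3↦0}  → |V|=2 |E|=2  E = 1-p->1 1-r->1
normal form: no rule applies after step 3
NF nodes: {0:A, 1:D}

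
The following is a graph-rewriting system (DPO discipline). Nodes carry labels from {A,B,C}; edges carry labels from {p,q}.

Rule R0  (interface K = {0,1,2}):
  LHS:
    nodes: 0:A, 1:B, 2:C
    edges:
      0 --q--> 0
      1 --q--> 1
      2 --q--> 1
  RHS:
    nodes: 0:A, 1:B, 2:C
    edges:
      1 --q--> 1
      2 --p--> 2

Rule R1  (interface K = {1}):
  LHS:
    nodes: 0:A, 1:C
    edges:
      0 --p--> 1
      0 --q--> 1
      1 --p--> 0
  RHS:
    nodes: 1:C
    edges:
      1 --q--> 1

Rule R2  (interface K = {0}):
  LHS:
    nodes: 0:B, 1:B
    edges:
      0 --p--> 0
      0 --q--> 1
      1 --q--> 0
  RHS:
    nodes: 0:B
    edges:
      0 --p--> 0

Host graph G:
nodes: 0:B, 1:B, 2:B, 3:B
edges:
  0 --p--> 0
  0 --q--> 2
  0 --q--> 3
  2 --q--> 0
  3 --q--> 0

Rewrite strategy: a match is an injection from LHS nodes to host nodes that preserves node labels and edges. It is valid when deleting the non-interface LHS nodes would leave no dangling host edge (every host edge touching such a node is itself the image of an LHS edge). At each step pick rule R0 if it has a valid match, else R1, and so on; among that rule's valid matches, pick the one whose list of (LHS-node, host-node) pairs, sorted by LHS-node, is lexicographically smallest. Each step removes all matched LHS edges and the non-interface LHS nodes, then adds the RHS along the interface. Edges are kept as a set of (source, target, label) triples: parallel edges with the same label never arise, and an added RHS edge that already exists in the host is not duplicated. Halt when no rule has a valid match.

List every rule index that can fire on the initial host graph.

R0: no valid match — LHS pattern not found
R1: no valid match — LHS pattern not found
R2: 2 valid matches — {0↦0, 1↦2}, {0↦0, 1↦3}

Answer: [R2]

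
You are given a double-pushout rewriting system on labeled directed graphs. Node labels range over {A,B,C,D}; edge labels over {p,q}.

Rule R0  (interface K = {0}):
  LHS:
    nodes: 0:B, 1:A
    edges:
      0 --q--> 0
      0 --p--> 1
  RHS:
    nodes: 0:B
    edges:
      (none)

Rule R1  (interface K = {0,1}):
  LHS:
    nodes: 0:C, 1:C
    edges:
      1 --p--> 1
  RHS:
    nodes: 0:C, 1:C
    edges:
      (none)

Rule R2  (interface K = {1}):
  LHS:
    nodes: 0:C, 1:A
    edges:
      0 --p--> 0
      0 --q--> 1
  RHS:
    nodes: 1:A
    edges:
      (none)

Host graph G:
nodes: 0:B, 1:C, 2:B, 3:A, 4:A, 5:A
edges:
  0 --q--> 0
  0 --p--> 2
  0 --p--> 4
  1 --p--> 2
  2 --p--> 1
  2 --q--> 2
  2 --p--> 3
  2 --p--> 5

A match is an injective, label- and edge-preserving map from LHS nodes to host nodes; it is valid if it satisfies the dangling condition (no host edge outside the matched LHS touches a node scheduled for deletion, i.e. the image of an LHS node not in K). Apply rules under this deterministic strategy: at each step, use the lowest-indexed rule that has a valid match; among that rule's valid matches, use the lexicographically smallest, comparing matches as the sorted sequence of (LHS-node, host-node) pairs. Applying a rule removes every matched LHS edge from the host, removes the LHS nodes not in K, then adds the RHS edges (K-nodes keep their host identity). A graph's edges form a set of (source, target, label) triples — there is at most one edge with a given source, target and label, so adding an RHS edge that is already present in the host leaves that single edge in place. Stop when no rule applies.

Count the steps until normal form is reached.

initial: |V|=6 |E|=8  E = 0-q->0 0-p->2 0-p->4 1-p->2 2-p->1 2-q->2 2-p->3 2-p->5
step 1: apply R0 at {0↦0, 1↦4}  → |V|=5 |E|=6  E = 0-p->2 1-p->2 2-p->1 2-q->2 2-p->3 2-p->5
step 2: apply R0 at {0↦2, 1↦3}  → |V|=4 |E|=4  E = 0-p->2 1-p->2 2-p->1 2-p->5
halt: no rule applies after step 2

Answer: 2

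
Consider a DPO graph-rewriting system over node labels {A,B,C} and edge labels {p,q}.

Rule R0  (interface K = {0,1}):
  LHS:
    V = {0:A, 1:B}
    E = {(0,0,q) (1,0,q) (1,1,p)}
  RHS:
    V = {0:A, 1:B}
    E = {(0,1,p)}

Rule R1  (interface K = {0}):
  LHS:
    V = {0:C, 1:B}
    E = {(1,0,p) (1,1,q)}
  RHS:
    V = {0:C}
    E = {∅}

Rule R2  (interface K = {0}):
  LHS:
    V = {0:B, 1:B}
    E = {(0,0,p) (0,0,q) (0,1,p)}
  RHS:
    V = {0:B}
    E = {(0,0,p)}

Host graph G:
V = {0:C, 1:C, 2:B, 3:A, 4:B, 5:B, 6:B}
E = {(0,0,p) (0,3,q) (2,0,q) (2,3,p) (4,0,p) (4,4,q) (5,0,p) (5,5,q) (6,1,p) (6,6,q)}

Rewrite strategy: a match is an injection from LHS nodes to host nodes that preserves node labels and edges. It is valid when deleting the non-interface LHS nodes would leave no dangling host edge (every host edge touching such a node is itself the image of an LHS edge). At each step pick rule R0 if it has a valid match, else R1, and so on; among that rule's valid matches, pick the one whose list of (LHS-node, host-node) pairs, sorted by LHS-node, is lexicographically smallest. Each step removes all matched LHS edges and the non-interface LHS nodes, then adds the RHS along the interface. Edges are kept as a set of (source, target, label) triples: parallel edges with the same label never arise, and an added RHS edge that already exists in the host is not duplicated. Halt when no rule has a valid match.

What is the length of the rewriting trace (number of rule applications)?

initial: |V|=7 |E|=10  E = 0-p->0 0-q->3 2-q->0 2-p->3 4-p->0 4-q->4 5-p->0 5-q->5 6-p->1 6-q->6
step 1: apply R1 at {0↦0, 1↦4}  → |V|=6 |E|=8  E = 0-p->0 0-q->3 2-q->0 2-p->3 5-p->0 5-q->5 6-p->1 6-q->6
step 2: apply R1 at {0↦0, 1↦5}  → |V|=5 |E|=6  E = 0-p->0 0-q->3 2-q->0 2-p->3 6-p->1 6-q->6
step 3: apply R1 at {0↦1, 1↦6}  → |V|=4 |E|=4  E = 0-p->0 0-q->3 2-q->0 2-p->3
halt: no rule applies after step 3

Answer: 3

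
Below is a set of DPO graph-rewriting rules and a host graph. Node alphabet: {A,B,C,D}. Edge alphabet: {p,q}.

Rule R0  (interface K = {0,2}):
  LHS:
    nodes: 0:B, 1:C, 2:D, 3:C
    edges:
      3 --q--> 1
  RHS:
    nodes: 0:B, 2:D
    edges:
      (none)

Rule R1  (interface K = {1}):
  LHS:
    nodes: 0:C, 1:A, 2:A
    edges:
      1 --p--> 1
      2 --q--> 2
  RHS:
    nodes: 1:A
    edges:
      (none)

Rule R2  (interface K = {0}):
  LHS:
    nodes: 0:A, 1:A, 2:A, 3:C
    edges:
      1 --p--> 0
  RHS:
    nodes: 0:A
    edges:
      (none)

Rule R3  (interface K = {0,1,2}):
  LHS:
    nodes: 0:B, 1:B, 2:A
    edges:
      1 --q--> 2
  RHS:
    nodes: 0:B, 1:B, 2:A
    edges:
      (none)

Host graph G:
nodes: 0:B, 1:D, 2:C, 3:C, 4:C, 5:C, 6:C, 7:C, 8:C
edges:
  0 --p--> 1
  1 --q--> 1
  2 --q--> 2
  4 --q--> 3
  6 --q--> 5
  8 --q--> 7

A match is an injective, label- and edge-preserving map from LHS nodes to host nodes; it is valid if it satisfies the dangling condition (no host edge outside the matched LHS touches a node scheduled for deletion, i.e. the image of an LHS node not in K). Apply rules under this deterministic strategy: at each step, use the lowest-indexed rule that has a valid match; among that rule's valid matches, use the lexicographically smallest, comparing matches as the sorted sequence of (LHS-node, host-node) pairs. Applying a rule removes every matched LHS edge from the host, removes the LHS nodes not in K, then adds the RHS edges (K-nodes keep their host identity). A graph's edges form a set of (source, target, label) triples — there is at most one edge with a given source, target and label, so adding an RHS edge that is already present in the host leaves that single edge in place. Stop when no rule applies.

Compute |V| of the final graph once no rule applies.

initial: |V|=9 |E|=6  E = 0-p->1 1-q->1 2-q->2 4-q->3 6-q->5 8-q->7
step 1: apply R0 at {0↦0, 1↦3, 2↦1, 3↦4}  → |V|=7 |E|=5  E = 0-p->1 1-q->1 2-q->2 6-q->5 8-q->7
step 2: apply R0 at {0↦0, 1↦5, 2↦1, 3↦6}  → |V|=5 |E|=4  E = 0-p->1 1-q->1 2-q->2 8-q->7
step 3: apply R0 at {0↦0, 1↦7, 2↦1, 3↦8}  → |V|=3 |E|=3  E = 0-p->1 1-q->1 2-q->2
normal form: no rule applies after step 3
NF nodes: {0:B, 1:D, 2:C}

Answer: 3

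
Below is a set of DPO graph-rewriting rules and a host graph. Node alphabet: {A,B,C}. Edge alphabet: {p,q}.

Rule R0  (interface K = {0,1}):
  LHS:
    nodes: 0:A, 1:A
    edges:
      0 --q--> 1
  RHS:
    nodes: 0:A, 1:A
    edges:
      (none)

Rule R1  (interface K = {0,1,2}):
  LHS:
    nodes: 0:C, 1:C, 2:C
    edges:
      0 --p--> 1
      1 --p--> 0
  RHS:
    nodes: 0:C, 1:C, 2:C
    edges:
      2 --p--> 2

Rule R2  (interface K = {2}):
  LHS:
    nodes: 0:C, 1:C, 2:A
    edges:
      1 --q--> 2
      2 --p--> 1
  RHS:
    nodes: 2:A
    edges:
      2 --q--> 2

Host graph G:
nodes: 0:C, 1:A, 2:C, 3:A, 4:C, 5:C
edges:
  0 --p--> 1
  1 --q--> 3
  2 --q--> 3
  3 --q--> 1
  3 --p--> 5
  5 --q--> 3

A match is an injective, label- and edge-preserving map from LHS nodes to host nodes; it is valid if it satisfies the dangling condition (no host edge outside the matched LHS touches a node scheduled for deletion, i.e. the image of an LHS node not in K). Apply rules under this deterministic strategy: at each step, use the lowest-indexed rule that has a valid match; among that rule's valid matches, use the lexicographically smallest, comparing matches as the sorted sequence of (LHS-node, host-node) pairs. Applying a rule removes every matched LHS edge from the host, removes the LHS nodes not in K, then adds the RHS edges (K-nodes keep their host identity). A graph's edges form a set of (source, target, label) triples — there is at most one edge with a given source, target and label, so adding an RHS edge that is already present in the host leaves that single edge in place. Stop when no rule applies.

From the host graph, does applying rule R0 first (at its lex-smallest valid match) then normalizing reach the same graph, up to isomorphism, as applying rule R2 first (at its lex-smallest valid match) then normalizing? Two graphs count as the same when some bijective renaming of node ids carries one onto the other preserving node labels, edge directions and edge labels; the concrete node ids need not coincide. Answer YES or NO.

Answer: YES

Derivation:
branch R0-first: apply at {0↦1, 1↦3} → |E|=5, then 2 more step(s) → NF |V|=4 |E|=3 V={0:C, 1:A, 2:C, 3:A} E=0-p->1 2-q->3 3-q->3
branch R2-first: apply at {0↦4, 1↦5, 2↦3} → |E|=5, then 2 more step(s) → NF |V|=4 |E|=3 V={0:C, 1:A, 2:C, 3:A} E=0-p->1 2-q->3 3-q->3
graphs isomorphic (equal up to label-preserving node renaming)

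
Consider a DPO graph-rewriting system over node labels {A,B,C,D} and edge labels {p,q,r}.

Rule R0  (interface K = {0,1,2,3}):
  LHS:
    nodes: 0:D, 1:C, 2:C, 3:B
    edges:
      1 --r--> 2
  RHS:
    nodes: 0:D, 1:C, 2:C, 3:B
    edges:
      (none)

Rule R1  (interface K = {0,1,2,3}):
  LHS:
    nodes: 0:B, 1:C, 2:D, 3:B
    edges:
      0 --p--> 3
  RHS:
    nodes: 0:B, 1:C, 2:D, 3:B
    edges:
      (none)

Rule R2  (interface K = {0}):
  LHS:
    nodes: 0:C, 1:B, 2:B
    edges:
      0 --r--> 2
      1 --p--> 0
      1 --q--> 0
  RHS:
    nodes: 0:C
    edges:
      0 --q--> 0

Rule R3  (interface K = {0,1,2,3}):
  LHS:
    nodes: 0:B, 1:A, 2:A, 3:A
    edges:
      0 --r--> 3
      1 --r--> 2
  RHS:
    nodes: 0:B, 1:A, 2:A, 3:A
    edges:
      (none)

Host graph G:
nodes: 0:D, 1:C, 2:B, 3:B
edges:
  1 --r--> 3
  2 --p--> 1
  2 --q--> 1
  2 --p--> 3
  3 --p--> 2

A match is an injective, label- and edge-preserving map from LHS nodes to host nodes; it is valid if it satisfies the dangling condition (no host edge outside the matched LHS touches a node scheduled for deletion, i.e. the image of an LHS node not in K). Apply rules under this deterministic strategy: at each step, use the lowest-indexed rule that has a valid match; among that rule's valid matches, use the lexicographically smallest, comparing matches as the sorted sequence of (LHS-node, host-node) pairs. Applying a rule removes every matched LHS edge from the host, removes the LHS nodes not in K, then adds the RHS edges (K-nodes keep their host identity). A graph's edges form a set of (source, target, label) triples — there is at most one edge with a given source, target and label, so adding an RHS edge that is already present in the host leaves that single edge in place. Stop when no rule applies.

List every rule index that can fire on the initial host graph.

R0: no valid match — LHS pattern not found
R1: 2 valid matches — {0↦2, 1↦1, 2↦0, 3↦3}, {0↦3, 1↦1, 2↦0, 3↦2}
R2: no valid match — 1 raw match, all fail dangling condition
R3: no valid match — LHS pattern not found

Answer: [R1]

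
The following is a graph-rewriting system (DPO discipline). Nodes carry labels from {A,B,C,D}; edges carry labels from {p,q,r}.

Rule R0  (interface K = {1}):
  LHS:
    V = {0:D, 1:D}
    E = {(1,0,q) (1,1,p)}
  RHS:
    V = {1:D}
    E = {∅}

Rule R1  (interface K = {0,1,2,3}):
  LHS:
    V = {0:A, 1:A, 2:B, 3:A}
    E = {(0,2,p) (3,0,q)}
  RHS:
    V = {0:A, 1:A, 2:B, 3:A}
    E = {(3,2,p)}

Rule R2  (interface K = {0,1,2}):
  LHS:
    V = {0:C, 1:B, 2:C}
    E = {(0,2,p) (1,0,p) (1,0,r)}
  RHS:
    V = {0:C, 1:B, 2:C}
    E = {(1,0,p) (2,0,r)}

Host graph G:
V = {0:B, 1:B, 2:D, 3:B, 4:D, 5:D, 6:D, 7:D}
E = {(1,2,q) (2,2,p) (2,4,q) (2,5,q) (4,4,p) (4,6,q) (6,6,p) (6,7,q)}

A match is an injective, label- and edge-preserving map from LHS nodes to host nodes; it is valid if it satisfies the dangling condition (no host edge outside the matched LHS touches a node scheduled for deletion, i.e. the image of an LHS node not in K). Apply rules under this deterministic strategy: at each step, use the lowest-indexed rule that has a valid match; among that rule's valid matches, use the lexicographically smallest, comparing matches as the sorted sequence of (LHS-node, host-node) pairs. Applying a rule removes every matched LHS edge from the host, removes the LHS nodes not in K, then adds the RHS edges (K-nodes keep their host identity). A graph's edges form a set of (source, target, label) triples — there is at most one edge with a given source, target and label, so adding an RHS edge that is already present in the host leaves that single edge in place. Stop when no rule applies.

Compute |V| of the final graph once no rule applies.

initial: |V|=8 |E|=8  E = 1-q->2 2-p->2 2-q->4 2-q->5 4-p->4 4-q->6 6-p->6 6-q->7
step 1: apply R0 at {0↦5, 1↦2}  → |V|=7 |E|=6  E = 1-q->2 2-q->4 4-p->4 4-q->6 6-p->6 6-q->7
step 2: apply R0 at {0↦7, 1↦6}  → |V|=6 |E|=4  E = 1-q->2 2-q->4 4-p->4 4-q->6
step 3: apply R0 at {0↦6, 1↦4}  → |V|=5 |E|=2  E = 1-q->2 2-q->4
final graph: no rule applies after step 3
NF nodes: {0:B, 1:B, 2:D, 3:B, 4:D}

Answer: 5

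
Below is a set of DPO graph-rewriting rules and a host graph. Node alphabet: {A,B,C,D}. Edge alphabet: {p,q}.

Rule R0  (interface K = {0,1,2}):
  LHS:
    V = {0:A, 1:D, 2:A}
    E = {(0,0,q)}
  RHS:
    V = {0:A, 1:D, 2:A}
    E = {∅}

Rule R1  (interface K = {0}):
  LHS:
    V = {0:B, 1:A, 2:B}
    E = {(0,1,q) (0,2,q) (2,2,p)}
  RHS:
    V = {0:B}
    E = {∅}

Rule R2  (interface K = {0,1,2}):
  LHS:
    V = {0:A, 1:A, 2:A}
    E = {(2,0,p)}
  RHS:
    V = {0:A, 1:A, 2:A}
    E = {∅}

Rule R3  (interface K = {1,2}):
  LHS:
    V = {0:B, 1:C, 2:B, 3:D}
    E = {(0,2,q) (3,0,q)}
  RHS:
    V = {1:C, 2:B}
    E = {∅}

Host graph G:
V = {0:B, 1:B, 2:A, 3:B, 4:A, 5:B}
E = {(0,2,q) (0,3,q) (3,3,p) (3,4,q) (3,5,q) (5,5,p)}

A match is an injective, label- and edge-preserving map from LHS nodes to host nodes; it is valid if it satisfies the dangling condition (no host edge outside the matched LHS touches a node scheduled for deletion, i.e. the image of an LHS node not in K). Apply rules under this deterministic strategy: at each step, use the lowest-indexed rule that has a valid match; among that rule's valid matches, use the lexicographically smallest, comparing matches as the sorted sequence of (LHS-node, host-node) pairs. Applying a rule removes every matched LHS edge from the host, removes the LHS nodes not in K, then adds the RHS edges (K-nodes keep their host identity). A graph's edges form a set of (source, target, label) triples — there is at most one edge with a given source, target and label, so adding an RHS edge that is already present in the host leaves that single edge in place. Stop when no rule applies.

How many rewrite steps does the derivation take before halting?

start.  V:6 E:6  edges: 0-q->2 0-q->3 3-p->3 3-q->4 3-q->5 5-p->5
1. fire R1 via {0↦3, 1↦4, 2↦5}  →  V:4 E:3  edges: 0-q->2 0-q->3 3-p->3
2. fire R1 via {0↦0, 1↦2, 2↦3}  →  V:2 E:0  edges: ∅
halt: no rule applies after step 2

Answer: 2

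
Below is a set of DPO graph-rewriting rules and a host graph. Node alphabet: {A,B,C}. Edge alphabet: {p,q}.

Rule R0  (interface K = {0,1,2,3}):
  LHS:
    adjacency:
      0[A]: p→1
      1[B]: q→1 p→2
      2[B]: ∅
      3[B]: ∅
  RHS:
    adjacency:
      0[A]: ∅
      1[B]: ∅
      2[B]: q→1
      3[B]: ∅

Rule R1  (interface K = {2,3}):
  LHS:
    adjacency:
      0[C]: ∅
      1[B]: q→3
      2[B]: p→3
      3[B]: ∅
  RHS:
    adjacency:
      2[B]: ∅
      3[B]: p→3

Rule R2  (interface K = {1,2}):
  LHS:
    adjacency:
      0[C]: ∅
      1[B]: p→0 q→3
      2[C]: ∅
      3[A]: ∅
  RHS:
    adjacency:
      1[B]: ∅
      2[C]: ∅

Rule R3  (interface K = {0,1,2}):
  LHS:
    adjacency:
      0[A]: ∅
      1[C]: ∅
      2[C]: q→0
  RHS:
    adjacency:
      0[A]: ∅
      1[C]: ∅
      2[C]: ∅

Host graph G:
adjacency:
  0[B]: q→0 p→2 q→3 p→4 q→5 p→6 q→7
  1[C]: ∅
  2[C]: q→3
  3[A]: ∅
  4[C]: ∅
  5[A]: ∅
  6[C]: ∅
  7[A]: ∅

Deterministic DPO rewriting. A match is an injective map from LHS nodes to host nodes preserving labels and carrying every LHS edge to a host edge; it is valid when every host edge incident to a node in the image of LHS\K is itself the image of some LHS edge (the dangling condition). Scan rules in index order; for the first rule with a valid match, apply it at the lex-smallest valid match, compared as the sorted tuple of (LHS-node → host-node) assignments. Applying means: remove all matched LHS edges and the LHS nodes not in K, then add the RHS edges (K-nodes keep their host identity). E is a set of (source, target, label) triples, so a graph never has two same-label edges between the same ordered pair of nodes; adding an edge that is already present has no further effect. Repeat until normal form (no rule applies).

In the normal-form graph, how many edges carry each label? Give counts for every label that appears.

[0] host  ⇒  8 nodes, 8 edges  {0-q->0 0-p->2 0-q->3 0-p->4 0-q->5 0-p->6 0-q->7 2-q->3}
[1] R2 @ {0↦4, 1↦0, 2↦1, 3↦5}  ⇒  6 nodes, 6 edges  {0-q->0 0-p->2 0-q->3 0-p->6 0-q->7 2-q->3}
[2] R2 @ {0↦6, 1↦0, 2↦1, 3↦7}  ⇒  4 nodes, 4 edges  {0-q->0 0-p->2 0-q->3 2-q->3}
[3] R3 @ {0↦3, 1↦1, 2↦2}  ⇒  4 nodes, 3 edges  {0-q->0 0-p->2 0-q->3}
[4] R2 @ {0↦2, 1↦0, 2↦1, 3↦3}  ⇒  2 nodes, 1 edges  {0-q->0}
halt: no rule applies after step 4
NF edges: [(0, 0, 'q')]

Answer: q:1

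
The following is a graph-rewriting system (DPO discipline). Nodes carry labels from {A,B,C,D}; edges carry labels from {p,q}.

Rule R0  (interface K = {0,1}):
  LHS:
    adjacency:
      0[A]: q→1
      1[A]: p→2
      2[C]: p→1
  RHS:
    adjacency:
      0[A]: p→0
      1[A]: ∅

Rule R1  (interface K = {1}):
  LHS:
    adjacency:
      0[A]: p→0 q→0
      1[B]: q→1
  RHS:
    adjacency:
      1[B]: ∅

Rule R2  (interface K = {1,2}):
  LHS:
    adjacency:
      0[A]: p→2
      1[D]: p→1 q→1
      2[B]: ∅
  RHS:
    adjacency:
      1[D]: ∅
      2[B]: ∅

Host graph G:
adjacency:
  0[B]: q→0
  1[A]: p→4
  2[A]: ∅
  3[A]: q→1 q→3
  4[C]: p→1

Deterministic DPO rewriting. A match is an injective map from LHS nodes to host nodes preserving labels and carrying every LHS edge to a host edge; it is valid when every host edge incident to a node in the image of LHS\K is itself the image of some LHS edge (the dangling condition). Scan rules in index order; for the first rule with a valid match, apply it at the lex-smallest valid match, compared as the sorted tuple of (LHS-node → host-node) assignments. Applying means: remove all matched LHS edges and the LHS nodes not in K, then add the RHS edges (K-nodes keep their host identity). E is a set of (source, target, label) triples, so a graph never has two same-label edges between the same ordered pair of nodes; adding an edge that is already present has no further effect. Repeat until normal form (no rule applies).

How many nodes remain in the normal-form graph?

Answer: 3

Steps:
[0] host  ⇒  5 nodes, 5 edges  {0-q->0 1-p->4 3-q->1 3-q->3 4-p->1}
[1] R0 @ {0↦3, 1↦1, 2↦4}  ⇒  4 nodes, 3 edges  {0-q->0 3-p->3 3-q->3}
[2] R1 @ {0↦3, 1↦0}  ⇒  3 nodes, 0 edges  {∅}
final graph: no rule applies after step 2
NF nodes: {0:B, 1:A, 2:A}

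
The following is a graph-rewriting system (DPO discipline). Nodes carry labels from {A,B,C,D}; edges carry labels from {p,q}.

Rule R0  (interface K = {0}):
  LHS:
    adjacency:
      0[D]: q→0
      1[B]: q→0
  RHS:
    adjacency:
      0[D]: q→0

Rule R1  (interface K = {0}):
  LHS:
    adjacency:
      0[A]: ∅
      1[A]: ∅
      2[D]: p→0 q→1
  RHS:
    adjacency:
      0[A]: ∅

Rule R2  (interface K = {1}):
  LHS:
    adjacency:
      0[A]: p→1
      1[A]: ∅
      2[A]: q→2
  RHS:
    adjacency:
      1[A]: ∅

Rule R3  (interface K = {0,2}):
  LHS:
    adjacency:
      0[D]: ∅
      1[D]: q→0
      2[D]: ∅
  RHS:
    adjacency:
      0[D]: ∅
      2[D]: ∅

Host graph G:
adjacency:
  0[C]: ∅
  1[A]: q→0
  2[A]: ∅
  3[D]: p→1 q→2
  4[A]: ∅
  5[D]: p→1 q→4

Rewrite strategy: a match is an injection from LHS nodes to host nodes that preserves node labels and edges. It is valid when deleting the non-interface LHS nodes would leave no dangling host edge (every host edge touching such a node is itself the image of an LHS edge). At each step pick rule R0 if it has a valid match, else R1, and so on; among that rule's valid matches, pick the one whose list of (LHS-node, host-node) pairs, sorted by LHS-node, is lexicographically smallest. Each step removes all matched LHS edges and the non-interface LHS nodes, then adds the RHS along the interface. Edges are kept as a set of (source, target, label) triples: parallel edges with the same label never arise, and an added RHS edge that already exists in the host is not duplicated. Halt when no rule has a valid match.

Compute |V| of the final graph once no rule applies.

Answer: 2

Derivation:
[0] host  ⇒  6 nodes, 5 edges  {1-q->0 3-p->1 3-q->2 5-p->1 5-q->4}
[1] R1 @ {0↦1, 1↦2, 2↦3}  ⇒  4 nodes, 3 edges  {1-q->0 5-p->1 5-q->4}
[2] R1 @ {0↦1, 1↦4, 2↦5}  ⇒  2 nodes, 1 edges  {1-q->0}
normal form: no rule applies after step 2
NF nodes: {0:C, 1:A}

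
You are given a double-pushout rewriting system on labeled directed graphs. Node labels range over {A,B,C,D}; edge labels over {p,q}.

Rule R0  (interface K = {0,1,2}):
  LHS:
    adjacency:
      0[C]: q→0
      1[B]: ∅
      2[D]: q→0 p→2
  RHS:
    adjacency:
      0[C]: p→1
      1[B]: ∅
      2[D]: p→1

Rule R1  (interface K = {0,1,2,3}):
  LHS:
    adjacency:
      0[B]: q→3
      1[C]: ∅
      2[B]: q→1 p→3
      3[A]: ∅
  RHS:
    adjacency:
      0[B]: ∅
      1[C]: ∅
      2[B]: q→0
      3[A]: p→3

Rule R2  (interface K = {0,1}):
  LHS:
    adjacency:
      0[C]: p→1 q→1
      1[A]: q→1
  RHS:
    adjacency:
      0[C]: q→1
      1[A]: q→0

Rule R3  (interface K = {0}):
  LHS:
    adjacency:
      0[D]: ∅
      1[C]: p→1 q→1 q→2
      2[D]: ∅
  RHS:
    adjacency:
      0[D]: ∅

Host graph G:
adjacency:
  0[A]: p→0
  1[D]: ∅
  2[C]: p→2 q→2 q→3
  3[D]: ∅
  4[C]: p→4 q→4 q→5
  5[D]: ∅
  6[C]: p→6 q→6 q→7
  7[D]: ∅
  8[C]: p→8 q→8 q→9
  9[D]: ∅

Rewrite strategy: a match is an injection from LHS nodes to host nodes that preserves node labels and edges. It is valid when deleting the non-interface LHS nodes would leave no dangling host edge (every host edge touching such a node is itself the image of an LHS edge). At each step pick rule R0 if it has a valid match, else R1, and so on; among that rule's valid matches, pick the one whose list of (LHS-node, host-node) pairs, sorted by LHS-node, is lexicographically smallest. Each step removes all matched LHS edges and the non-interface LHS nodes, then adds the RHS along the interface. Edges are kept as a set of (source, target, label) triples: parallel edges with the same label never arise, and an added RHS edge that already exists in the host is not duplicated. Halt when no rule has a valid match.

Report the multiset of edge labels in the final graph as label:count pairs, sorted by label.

Answer: p:1

Rewrite trace:
start.  V:10 E:13  edges: 0-p->0 2-p->2 2-q->2 2-q->3 4-p->4 4-q->4 4-q->5 6-p->6 6-q->6 6-q->7 8-p->8 8-q->8 8-q->9
1. fire R3 via {0↦1, 1↦2, 2↦3}  →  V:8 E:10  edges: 0-p->0 4-p->4 4-q->4 4-q->5 6-p->6 6-q->6 6-q->7 8-p->8 8-q->8 8-q->9
2. fire R3 via {0↦1, 1↦4, 2↦5}  →  V:6 E:7  edges: 0-p->0 6-p->6 6-q->6 6-q->7 8-p->8 8-q->8 8-q->9
3. fire R3 via {0↦1, 1↦6, 2↦7}  →  V:4 E:4  edges: 0-p->0 8-p->8 8-q->8 8-q->9
4. fire R3 via {0↦1, 1↦8, 2↦9}  →  V:2 E:1  edges: 0-p->0
final graph: no rule applies after step 4
NF edges: [(0, 0, 'p')]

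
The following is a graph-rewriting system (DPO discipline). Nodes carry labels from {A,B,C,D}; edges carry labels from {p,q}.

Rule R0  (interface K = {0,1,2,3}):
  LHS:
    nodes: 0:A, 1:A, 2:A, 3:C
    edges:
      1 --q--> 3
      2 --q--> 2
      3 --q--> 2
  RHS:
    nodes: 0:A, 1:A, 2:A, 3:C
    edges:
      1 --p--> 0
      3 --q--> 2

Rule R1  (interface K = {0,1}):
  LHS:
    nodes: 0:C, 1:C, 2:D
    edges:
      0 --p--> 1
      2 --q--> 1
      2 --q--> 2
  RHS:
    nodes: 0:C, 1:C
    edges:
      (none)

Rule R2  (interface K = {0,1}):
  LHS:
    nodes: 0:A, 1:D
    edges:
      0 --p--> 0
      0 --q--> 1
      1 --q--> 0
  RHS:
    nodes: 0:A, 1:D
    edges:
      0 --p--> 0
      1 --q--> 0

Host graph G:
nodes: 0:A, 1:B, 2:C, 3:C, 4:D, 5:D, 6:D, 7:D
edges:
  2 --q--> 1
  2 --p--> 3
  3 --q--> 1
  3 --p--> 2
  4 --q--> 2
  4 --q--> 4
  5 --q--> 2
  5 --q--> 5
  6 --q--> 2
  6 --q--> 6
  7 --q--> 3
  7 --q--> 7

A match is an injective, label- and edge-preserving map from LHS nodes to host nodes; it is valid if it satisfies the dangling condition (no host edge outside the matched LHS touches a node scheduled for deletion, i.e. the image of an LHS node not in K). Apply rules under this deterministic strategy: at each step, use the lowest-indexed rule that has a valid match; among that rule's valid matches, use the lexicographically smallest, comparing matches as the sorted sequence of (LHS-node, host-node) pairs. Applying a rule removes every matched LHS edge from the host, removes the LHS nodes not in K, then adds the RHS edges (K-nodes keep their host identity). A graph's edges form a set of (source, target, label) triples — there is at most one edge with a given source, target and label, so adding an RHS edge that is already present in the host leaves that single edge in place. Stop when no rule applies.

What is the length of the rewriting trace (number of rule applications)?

Answer: 2

Steps:
[0] host  ⇒  8 nodes, 12 edges  {2-q->1 2-p->3 3-q->1 3-p->2 4-q->2 4-q->4 5-q->2 5-q->5 6-q->2 6-q->6 7-q->3 7-q->7}
[1] R1 @ {0↦2, 1↦3, 2↦7}  ⇒  7 nodes, 9 edges  {2-q->1 3-q->1 3-p->2 4-q->2 4-q->4 5-q->2 5-q->5 6-q->2 6-q->6}
[2] R1 @ {0↦3, 1↦2, 2↦4}  ⇒  6 nodes, 6 edges  {2-q->1 3-q->1 5-q->2 5-q->5 6-q->2 6-q->6}
normal form: no rule applies after step 2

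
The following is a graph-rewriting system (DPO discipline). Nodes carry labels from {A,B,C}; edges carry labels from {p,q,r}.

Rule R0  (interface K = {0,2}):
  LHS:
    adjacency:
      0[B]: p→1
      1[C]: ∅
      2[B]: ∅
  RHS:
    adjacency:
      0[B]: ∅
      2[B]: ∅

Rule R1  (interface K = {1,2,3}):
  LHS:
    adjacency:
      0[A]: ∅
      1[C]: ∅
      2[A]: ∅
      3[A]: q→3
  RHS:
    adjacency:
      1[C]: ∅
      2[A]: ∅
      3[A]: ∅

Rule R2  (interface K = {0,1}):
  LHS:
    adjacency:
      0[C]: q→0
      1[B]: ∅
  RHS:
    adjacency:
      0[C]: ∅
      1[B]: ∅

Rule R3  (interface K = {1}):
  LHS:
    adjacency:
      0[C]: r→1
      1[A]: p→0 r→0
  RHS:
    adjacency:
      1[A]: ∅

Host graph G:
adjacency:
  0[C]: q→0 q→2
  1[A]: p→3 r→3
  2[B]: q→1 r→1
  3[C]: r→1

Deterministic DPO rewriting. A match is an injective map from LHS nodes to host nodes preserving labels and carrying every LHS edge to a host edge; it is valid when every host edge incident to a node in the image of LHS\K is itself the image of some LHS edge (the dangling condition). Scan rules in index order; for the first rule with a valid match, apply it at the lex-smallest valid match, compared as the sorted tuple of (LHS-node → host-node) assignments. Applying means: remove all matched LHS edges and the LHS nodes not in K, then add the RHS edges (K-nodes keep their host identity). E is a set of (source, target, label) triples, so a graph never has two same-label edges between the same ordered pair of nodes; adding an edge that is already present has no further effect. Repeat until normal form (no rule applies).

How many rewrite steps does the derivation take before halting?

Answer: 2

Steps:
[0] host  ⇒  4 nodes, 7 edges  {0-q->0 0-q->2 1-p->3 1-r->3 2-q->1 2-r->1 3-r->1}
[1] R2 @ {0↦0, 1↦2}  ⇒  4 nodes, 6 edges  {0-q->2 1-p->3 1-r->3 2-q->1 2-r->1 3-r->1}
[2] R3 @ {0↦3, 1↦1}  ⇒  3 nodes, 3 edges  {0-q->2 2-q->1 2-r->1}
final graph: no rule applies after step 2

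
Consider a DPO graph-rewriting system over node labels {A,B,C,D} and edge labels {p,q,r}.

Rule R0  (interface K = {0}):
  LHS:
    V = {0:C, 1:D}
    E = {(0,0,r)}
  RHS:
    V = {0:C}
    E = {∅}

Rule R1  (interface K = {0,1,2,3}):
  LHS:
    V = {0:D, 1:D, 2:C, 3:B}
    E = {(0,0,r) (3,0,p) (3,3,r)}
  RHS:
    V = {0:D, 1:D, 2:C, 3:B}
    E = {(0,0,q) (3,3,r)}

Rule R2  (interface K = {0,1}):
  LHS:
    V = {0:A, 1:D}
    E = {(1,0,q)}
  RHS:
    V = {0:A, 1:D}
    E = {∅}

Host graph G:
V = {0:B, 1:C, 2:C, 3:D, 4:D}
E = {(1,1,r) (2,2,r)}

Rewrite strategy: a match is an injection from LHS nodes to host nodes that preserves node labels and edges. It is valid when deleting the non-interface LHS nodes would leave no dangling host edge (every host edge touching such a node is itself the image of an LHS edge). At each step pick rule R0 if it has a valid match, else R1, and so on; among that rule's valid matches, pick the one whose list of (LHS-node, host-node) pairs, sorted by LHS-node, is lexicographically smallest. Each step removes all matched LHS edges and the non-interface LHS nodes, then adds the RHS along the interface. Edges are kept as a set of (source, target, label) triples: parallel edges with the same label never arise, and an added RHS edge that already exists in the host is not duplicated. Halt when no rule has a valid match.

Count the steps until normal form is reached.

[0] host  ⇒  5 nodes, 2 edges  {1-r->1 2-r->2}
[1] R0 @ {0↦1, 1↦3}  ⇒  4 nodes, 1 edges  {2-r->2}
[2] R0 @ {0↦2, 1↦4}  ⇒  3 nodes, 0 edges  {∅}
final graph: no rule applies after step 2

Answer: 2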